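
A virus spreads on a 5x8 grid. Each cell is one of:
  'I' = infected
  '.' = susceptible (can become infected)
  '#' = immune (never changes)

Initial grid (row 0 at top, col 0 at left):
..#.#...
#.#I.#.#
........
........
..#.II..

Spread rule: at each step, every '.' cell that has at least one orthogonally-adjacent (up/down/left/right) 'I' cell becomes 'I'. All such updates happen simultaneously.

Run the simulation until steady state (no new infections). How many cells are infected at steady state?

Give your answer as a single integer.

Answer: 33

Derivation:
Step 0 (initial): 3 infected
Step 1: +7 new -> 10 infected
Step 2: +6 new -> 16 infected
Step 3: +4 new -> 20 infected
Step 4: +5 new -> 25 infected
Step 5: +4 new -> 29 infected
Step 6: +4 new -> 33 infected
Step 7: +0 new -> 33 infected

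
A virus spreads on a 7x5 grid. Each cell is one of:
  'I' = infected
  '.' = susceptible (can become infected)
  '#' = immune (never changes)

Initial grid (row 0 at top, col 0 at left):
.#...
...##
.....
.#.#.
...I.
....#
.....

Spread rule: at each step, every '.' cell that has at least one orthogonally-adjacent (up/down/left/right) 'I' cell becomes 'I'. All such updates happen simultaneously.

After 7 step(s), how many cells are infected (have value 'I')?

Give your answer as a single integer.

Answer: 29

Derivation:
Step 0 (initial): 1 infected
Step 1: +3 new -> 4 infected
Step 2: +5 new -> 9 infected
Step 3: +6 new -> 15 infected
Step 4: +6 new -> 21 infected
Step 5: +4 new -> 25 infected
Step 6: +2 new -> 27 infected
Step 7: +2 new -> 29 infected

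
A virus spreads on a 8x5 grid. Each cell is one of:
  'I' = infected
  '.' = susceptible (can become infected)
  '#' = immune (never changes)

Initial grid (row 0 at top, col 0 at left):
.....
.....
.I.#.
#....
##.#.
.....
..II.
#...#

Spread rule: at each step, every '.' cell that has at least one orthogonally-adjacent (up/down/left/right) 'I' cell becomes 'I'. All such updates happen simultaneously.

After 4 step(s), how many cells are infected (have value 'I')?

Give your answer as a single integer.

Answer: 31

Derivation:
Step 0 (initial): 3 infected
Step 1: +10 new -> 13 infected
Step 2: +9 new -> 22 infected
Step 3: +6 new -> 28 infected
Step 4: +3 new -> 31 infected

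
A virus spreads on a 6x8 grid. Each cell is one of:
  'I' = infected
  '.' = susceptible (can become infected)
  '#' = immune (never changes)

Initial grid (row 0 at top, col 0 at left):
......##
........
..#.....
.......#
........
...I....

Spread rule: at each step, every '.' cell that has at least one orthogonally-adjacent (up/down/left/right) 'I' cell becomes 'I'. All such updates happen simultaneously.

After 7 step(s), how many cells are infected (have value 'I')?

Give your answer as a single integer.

Step 0 (initial): 1 infected
Step 1: +3 new -> 4 infected
Step 2: +5 new -> 9 infected
Step 3: +7 new -> 16 infected
Step 4: +7 new -> 23 infected
Step 5: +8 new -> 31 infected
Step 6: +6 new -> 37 infected
Step 7: +5 new -> 42 infected

Answer: 42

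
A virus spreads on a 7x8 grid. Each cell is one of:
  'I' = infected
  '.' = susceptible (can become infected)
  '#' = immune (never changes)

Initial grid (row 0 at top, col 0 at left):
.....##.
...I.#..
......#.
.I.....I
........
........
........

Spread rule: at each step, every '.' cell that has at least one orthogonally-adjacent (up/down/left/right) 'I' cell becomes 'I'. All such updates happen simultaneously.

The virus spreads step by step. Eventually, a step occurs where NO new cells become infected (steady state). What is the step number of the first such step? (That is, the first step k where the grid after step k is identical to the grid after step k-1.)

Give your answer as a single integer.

Answer: 7

Derivation:
Step 0 (initial): 3 infected
Step 1: +11 new -> 14 infected
Step 2: +14 new -> 28 infected
Step 3: +13 new -> 41 infected
Step 4: +7 new -> 48 infected
Step 5: +3 new -> 51 infected
Step 6: +1 new -> 52 infected
Step 7: +0 new -> 52 infected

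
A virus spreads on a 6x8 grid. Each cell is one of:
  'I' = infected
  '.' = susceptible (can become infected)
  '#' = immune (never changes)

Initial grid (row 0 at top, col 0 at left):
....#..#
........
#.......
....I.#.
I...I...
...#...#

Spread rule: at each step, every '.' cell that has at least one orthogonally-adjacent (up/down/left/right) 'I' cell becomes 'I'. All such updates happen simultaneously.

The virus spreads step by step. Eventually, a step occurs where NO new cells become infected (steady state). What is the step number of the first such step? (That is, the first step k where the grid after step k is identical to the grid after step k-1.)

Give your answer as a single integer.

Answer: 7

Derivation:
Step 0 (initial): 3 infected
Step 1: +9 new -> 12 infected
Step 2: +9 new -> 21 infected
Step 3: +8 new -> 29 infected
Step 4: +7 new -> 36 infected
Step 5: +5 new -> 41 infected
Step 6: +1 new -> 42 infected
Step 7: +0 new -> 42 infected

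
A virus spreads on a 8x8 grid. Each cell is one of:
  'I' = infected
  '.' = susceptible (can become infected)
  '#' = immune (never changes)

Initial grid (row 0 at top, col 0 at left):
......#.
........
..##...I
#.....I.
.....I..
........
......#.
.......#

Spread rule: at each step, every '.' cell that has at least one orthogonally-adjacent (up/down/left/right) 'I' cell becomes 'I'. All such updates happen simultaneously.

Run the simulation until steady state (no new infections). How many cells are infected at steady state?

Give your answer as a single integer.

Step 0 (initial): 3 infected
Step 1: +7 new -> 10 infected
Step 2: +9 new -> 19 infected
Step 3: +8 new -> 27 infected
Step 4: +9 new -> 36 infected
Step 5: +7 new -> 43 infected
Step 6: +6 new -> 49 infected
Step 7: +5 new -> 54 infected
Step 8: +3 new -> 57 infected
Step 9: +1 new -> 58 infected
Step 10: +0 new -> 58 infected

Answer: 58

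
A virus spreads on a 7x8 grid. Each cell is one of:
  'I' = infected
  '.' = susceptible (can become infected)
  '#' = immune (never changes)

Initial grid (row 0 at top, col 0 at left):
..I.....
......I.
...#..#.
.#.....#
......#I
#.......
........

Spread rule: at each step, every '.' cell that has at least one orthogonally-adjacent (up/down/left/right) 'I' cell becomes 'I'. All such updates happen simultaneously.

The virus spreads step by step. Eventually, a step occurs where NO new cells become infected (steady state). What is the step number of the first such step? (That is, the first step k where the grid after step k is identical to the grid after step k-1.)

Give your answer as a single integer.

Answer: 9

Derivation:
Step 0 (initial): 3 infected
Step 1: +7 new -> 10 infected
Step 2: +12 new -> 22 infected
Step 3: +7 new -> 29 infected
Step 4: +8 new -> 37 infected
Step 5: +7 new -> 44 infected
Step 6: +4 new -> 48 infected
Step 7: +1 new -> 49 infected
Step 8: +1 new -> 50 infected
Step 9: +0 new -> 50 infected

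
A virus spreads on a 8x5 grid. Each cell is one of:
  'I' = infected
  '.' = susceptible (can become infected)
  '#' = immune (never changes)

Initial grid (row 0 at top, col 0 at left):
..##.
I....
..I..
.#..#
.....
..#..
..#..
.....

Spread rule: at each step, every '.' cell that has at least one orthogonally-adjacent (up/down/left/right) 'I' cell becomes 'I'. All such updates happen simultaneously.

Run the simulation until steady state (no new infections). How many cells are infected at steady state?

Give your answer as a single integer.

Step 0 (initial): 2 infected
Step 1: +7 new -> 9 infected
Step 2: +6 new -> 15 infected
Step 3: +4 new -> 19 infected
Step 4: +5 new -> 24 infected
Step 5: +4 new -> 28 infected
Step 6: +4 new -> 32 infected
Step 7: +2 new -> 34 infected
Step 8: +0 new -> 34 infected

Answer: 34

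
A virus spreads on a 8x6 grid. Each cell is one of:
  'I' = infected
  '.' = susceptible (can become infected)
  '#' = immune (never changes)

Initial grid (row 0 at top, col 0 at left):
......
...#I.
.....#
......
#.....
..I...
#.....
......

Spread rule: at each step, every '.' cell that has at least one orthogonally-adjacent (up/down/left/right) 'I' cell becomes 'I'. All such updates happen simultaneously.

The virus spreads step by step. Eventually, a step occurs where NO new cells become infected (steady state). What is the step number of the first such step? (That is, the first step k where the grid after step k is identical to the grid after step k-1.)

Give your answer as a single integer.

Answer: 7

Derivation:
Step 0 (initial): 2 infected
Step 1: +7 new -> 9 infected
Step 2: +12 new -> 21 infected
Step 3: +10 new -> 31 infected
Step 4: +8 new -> 39 infected
Step 5: +4 new -> 43 infected
Step 6: +1 new -> 44 infected
Step 7: +0 new -> 44 infected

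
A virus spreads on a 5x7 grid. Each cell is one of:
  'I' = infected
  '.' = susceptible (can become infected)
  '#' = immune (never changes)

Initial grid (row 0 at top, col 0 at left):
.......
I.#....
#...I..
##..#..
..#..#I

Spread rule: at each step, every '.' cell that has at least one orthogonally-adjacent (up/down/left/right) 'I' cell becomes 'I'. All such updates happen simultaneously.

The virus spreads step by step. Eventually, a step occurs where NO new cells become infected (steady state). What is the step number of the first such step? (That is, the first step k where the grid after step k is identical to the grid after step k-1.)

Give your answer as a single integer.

Answer: 5

Derivation:
Step 0 (initial): 3 infected
Step 1: +6 new -> 9 infected
Step 2: +9 new -> 18 infected
Step 3: +6 new -> 24 infected
Step 4: +2 new -> 26 infected
Step 5: +0 new -> 26 infected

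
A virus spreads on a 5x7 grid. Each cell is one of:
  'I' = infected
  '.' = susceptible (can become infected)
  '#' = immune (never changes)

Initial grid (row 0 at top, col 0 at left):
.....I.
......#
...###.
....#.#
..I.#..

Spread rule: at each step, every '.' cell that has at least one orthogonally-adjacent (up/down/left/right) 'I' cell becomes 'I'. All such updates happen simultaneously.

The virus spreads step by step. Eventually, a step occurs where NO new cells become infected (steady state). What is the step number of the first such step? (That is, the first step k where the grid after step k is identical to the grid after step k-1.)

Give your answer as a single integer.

Answer: 6

Derivation:
Step 0 (initial): 2 infected
Step 1: +6 new -> 8 infected
Step 2: +6 new -> 14 infected
Step 3: +5 new -> 19 infected
Step 4: +3 new -> 22 infected
Step 5: +2 new -> 24 infected
Step 6: +0 new -> 24 infected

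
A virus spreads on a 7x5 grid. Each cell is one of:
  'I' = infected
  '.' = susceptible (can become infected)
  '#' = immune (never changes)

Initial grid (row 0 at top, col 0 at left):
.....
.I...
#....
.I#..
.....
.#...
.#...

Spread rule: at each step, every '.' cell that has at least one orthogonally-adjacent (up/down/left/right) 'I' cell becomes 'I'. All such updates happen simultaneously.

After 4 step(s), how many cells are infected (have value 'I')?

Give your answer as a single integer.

Answer: 27

Derivation:
Step 0 (initial): 2 infected
Step 1: +6 new -> 8 infected
Step 2: +6 new -> 14 infected
Step 3: +6 new -> 20 infected
Step 4: +7 new -> 27 infected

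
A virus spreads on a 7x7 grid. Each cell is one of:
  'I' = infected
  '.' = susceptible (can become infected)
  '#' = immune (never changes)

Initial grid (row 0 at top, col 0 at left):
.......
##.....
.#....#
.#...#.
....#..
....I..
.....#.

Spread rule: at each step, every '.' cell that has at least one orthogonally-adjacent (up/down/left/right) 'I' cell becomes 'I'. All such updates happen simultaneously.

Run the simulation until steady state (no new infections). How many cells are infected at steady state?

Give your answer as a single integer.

Answer: 41

Derivation:
Step 0 (initial): 1 infected
Step 1: +3 new -> 4 infected
Step 2: +5 new -> 9 infected
Step 3: +6 new -> 15 infected
Step 4: +7 new -> 22 infected
Step 5: +5 new -> 27 infected
Step 6: +5 new -> 32 infected
Step 7: +4 new -> 36 infected
Step 8: +3 new -> 39 infected
Step 9: +2 new -> 41 infected
Step 10: +0 new -> 41 infected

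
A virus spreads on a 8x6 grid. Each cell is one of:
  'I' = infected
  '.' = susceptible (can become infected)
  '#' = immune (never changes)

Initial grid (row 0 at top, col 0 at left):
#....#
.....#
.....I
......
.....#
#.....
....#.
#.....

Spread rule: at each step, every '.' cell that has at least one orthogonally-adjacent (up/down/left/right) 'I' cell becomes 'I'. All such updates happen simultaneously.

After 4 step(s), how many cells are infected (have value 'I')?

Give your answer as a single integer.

Step 0 (initial): 1 infected
Step 1: +2 new -> 3 infected
Step 2: +3 new -> 6 infected
Step 3: +5 new -> 11 infected
Step 4: +6 new -> 17 infected

Answer: 17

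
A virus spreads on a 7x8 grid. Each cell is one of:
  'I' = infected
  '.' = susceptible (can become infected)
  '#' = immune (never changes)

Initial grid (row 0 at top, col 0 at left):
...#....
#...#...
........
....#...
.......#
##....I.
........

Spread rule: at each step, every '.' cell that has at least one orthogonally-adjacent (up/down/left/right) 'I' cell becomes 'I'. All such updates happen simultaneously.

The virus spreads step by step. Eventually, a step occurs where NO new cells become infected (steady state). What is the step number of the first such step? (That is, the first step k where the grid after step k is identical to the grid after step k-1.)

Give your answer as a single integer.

Answer: 12

Derivation:
Step 0 (initial): 1 infected
Step 1: +4 new -> 5 infected
Step 2: +5 new -> 10 infected
Step 3: +6 new -> 16 infected
Step 4: +6 new -> 22 infected
Step 5: +7 new -> 29 infected
Step 6: +6 new -> 35 infected
Step 7: +6 new -> 41 infected
Step 8: +3 new -> 44 infected
Step 9: +3 new -> 47 infected
Step 10: +1 new -> 48 infected
Step 11: +1 new -> 49 infected
Step 12: +0 new -> 49 infected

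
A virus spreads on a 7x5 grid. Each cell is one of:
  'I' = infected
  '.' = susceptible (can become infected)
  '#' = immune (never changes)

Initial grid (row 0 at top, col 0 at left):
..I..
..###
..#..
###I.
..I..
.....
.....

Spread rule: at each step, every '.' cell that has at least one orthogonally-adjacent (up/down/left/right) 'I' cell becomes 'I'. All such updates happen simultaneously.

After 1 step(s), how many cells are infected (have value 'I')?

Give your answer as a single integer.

Step 0 (initial): 3 infected
Step 1: +7 new -> 10 infected

Answer: 10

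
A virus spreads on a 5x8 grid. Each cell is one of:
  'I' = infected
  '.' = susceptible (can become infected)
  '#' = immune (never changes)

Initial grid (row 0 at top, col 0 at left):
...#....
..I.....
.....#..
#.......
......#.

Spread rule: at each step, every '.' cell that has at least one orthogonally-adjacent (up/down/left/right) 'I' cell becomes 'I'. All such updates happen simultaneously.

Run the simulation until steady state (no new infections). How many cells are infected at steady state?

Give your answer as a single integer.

Step 0 (initial): 1 infected
Step 1: +4 new -> 5 infected
Step 2: +6 new -> 11 infected
Step 3: +8 new -> 19 infected
Step 4: +5 new -> 24 infected
Step 5: +6 new -> 30 infected
Step 6: +4 new -> 34 infected
Step 7: +1 new -> 35 infected
Step 8: +1 new -> 36 infected
Step 9: +0 new -> 36 infected

Answer: 36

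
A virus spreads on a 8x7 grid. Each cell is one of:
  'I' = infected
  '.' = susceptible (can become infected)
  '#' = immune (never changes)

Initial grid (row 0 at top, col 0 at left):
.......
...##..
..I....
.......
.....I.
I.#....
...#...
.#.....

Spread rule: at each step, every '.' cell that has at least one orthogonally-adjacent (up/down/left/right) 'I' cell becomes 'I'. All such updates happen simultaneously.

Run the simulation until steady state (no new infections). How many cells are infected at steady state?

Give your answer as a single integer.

Answer: 51

Derivation:
Step 0 (initial): 3 infected
Step 1: +11 new -> 14 infected
Step 2: +18 new -> 32 infected
Step 3: +10 new -> 42 infected
Step 4: +7 new -> 49 infected
Step 5: +2 new -> 51 infected
Step 6: +0 new -> 51 infected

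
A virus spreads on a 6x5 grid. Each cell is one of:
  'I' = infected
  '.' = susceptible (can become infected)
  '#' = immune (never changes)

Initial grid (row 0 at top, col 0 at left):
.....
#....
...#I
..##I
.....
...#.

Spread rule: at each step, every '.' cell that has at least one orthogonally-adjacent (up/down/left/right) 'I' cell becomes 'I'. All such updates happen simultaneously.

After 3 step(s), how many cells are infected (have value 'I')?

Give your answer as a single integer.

Answer: 11

Derivation:
Step 0 (initial): 2 infected
Step 1: +2 new -> 4 infected
Step 2: +4 new -> 8 infected
Step 3: +3 new -> 11 infected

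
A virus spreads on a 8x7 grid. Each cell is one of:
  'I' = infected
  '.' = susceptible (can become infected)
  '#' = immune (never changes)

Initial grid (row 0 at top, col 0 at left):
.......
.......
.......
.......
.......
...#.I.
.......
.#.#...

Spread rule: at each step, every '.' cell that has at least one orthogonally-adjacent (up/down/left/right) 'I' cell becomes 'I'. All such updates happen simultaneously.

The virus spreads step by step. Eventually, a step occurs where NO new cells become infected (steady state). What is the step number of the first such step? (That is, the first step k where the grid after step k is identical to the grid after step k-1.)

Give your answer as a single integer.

Answer: 11

Derivation:
Step 0 (initial): 1 infected
Step 1: +4 new -> 5 infected
Step 2: +6 new -> 11 infected
Step 3: +7 new -> 18 infected
Step 4: +6 new -> 24 infected
Step 5: +9 new -> 33 infected
Step 6: +8 new -> 41 infected
Step 7: +6 new -> 47 infected
Step 8: +3 new -> 50 infected
Step 9: +2 new -> 52 infected
Step 10: +1 new -> 53 infected
Step 11: +0 new -> 53 infected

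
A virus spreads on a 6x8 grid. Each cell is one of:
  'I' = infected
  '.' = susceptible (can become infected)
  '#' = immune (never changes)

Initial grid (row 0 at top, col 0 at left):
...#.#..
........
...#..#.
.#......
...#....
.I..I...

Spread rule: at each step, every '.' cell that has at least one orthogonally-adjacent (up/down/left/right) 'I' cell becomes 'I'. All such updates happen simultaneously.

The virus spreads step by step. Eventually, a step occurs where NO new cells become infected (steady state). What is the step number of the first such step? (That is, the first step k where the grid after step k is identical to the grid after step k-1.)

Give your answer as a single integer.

Answer: 9

Derivation:
Step 0 (initial): 2 infected
Step 1: +6 new -> 8 infected
Step 2: +5 new -> 13 infected
Step 3: +7 new -> 20 infected
Step 4: +6 new -> 26 infected
Step 5: +7 new -> 33 infected
Step 6: +5 new -> 38 infected
Step 7: +3 new -> 41 infected
Step 8: +1 new -> 42 infected
Step 9: +0 new -> 42 infected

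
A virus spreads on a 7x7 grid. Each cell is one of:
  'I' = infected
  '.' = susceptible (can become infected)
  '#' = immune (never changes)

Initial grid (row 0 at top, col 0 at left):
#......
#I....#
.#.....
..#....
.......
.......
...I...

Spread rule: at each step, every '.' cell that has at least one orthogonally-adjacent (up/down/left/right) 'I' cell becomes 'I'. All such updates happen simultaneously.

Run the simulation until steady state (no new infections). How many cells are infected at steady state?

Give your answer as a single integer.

Step 0 (initial): 2 infected
Step 1: +5 new -> 7 infected
Step 2: +8 new -> 15 infected
Step 3: +10 new -> 25 infected
Step 4: +8 new -> 33 infected
Step 5: +6 new -> 39 infected
Step 6: +4 new -> 43 infected
Step 7: +1 new -> 44 infected
Step 8: +0 new -> 44 infected

Answer: 44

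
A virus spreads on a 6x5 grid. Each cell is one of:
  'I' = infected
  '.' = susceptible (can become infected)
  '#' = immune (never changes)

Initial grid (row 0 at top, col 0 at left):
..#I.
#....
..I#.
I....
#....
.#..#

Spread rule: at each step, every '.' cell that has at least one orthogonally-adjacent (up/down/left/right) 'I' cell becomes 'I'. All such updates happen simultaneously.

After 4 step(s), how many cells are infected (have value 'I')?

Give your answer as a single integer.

Answer: 23

Derivation:
Step 0 (initial): 3 infected
Step 1: +7 new -> 10 infected
Step 2: +5 new -> 15 infected
Step 3: +5 new -> 20 infected
Step 4: +3 new -> 23 infected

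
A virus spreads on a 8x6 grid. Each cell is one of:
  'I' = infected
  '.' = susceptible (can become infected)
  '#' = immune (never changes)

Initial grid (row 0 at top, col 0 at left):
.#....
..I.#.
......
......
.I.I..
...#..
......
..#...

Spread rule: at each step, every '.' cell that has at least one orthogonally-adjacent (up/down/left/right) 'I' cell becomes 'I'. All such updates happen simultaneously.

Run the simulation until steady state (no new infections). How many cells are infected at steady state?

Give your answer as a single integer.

Step 0 (initial): 3 infected
Step 1: +10 new -> 13 infected
Step 2: +12 new -> 25 infected
Step 3: +10 new -> 35 infected
Step 4: +6 new -> 41 infected
Step 5: +3 new -> 44 infected
Step 6: +0 new -> 44 infected

Answer: 44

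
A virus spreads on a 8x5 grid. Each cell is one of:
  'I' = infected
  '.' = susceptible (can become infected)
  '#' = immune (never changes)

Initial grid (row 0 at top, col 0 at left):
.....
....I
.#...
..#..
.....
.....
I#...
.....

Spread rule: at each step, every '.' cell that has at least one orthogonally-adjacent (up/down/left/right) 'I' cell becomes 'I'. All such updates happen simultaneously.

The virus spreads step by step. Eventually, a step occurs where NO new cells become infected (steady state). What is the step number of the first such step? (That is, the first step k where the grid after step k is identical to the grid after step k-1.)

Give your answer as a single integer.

Step 0 (initial): 2 infected
Step 1: +5 new -> 7 infected
Step 2: +7 new -> 14 infected
Step 3: +9 new -> 23 infected
Step 4: +10 new -> 33 infected
Step 5: +4 new -> 37 infected
Step 6: +0 new -> 37 infected

Answer: 6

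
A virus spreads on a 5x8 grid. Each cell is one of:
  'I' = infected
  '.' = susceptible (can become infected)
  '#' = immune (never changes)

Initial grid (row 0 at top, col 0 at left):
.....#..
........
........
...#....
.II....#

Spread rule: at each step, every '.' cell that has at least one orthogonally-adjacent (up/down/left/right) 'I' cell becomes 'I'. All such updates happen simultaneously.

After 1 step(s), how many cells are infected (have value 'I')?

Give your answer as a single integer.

Step 0 (initial): 2 infected
Step 1: +4 new -> 6 infected

Answer: 6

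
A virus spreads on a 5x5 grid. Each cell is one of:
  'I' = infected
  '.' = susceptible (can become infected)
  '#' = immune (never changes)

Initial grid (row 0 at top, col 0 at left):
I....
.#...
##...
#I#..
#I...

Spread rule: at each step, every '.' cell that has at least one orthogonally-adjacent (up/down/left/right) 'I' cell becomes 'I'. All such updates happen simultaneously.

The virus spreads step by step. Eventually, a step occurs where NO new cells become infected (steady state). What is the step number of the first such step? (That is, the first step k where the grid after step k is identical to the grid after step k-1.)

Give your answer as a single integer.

Answer: 6

Derivation:
Step 0 (initial): 3 infected
Step 1: +3 new -> 6 infected
Step 2: +2 new -> 8 infected
Step 3: +4 new -> 12 infected
Step 4: +5 new -> 17 infected
Step 5: +2 new -> 19 infected
Step 6: +0 new -> 19 infected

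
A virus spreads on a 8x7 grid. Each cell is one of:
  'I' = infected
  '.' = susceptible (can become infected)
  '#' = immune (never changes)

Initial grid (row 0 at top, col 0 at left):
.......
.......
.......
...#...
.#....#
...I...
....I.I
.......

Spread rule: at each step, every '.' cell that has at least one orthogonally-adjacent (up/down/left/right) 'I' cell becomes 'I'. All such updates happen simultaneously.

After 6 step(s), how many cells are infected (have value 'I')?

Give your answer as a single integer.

Answer: 46

Derivation:
Step 0 (initial): 3 infected
Step 1: +8 new -> 11 infected
Step 2: +7 new -> 18 infected
Step 3: +6 new -> 24 infected
Step 4: +7 new -> 31 infected
Step 5: +8 new -> 39 infected
Step 6: +7 new -> 46 infected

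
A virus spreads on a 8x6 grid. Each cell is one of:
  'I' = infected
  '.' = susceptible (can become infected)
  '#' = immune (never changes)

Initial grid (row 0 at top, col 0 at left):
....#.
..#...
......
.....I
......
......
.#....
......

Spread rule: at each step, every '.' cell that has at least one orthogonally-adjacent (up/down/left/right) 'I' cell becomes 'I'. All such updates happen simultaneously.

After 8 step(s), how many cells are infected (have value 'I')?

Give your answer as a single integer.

Answer: 44

Derivation:
Step 0 (initial): 1 infected
Step 1: +3 new -> 4 infected
Step 2: +5 new -> 9 infected
Step 3: +7 new -> 16 infected
Step 4: +7 new -> 23 infected
Step 5: +7 new -> 30 infected
Step 6: +7 new -> 37 infected
Step 7: +4 new -> 41 infected
Step 8: +3 new -> 44 infected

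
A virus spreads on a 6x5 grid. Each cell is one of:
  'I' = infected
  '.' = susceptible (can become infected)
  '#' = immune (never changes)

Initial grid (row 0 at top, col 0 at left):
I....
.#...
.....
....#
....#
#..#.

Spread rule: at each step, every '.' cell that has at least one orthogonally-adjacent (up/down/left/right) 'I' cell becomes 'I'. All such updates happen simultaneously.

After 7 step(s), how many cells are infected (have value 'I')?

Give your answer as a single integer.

Step 0 (initial): 1 infected
Step 1: +2 new -> 3 infected
Step 2: +2 new -> 5 infected
Step 3: +4 new -> 9 infected
Step 4: +5 new -> 14 infected
Step 5: +4 new -> 18 infected
Step 6: +4 new -> 22 infected
Step 7: +2 new -> 24 infected

Answer: 24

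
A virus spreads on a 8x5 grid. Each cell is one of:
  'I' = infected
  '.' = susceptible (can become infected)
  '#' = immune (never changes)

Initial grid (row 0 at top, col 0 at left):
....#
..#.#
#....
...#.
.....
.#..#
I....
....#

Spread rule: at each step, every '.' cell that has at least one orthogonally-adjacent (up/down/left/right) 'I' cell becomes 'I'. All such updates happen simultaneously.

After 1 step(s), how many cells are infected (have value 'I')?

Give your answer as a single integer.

Answer: 4

Derivation:
Step 0 (initial): 1 infected
Step 1: +3 new -> 4 infected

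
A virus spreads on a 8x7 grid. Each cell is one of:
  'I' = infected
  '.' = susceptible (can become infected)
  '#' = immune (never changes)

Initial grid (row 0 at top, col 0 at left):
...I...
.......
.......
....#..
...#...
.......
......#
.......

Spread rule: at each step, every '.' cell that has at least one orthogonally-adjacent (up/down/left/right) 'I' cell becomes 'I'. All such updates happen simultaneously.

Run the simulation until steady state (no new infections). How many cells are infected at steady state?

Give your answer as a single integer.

Answer: 53

Derivation:
Step 0 (initial): 1 infected
Step 1: +3 new -> 4 infected
Step 2: +5 new -> 9 infected
Step 3: +7 new -> 16 infected
Step 4: +5 new -> 21 infected
Step 5: +5 new -> 26 infected
Step 6: +5 new -> 31 infected
Step 7: +7 new -> 38 infected
Step 8: +7 new -> 45 infected
Step 9: +5 new -> 50 infected
Step 10: +3 new -> 53 infected
Step 11: +0 new -> 53 infected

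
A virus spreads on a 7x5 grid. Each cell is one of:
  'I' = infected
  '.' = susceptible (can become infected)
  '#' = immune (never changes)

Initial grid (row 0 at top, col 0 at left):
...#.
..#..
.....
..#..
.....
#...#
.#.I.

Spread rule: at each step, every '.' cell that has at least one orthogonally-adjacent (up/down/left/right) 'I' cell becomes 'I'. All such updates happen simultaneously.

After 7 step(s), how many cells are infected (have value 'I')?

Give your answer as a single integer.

Answer: 24

Derivation:
Step 0 (initial): 1 infected
Step 1: +3 new -> 4 infected
Step 2: +2 new -> 6 infected
Step 3: +4 new -> 10 infected
Step 4: +3 new -> 13 infected
Step 5: +5 new -> 18 infected
Step 6: +3 new -> 21 infected
Step 7: +3 new -> 24 infected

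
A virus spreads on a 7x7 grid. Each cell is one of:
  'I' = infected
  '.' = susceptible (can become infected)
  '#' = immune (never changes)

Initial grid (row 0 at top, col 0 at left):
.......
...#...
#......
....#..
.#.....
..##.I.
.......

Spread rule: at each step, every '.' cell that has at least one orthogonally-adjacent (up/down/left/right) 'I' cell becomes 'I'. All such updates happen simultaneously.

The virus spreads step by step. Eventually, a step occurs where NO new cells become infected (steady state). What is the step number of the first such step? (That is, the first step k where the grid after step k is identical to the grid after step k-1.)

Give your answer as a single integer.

Step 0 (initial): 1 infected
Step 1: +4 new -> 5 infected
Step 2: +5 new -> 10 infected
Step 3: +4 new -> 14 infected
Step 4: +6 new -> 20 infected
Step 5: +6 new -> 26 infected
Step 6: +6 new -> 32 infected
Step 7: +5 new -> 37 infected
Step 8: +3 new -> 40 infected
Step 9: +2 new -> 42 infected
Step 10: +1 new -> 43 infected
Step 11: +0 new -> 43 infected

Answer: 11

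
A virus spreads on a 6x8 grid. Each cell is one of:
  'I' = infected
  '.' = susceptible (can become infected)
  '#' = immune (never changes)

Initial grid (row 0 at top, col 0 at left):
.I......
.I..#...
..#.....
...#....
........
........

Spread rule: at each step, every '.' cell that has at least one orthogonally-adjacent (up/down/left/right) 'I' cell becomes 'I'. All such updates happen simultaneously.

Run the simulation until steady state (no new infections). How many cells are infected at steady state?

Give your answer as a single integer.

Answer: 45

Derivation:
Step 0 (initial): 2 infected
Step 1: +5 new -> 7 infected
Step 2: +4 new -> 11 infected
Step 3: +5 new -> 16 infected
Step 4: +5 new -> 21 infected
Step 5: +7 new -> 28 infected
Step 6: +6 new -> 34 infected
Step 7: +5 new -> 39 infected
Step 8: +3 new -> 42 infected
Step 9: +2 new -> 44 infected
Step 10: +1 new -> 45 infected
Step 11: +0 new -> 45 infected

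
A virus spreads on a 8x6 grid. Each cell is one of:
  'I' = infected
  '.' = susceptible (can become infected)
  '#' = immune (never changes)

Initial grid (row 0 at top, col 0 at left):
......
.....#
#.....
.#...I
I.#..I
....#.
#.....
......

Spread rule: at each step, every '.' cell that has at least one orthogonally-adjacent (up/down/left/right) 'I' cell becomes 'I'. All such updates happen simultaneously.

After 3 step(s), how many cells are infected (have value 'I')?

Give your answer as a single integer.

Step 0 (initial): 3 infected
Step 1: +7 new -> 10 infected
Step 2: +5 new -> 15 infected
Step 3: +8 new -> 23 infected

Answer: 23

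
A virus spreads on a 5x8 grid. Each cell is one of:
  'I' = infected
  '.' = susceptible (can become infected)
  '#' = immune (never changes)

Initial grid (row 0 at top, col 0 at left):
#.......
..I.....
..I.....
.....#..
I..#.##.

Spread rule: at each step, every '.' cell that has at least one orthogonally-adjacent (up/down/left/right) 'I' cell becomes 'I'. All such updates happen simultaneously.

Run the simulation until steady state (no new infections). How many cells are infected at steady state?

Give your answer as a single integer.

Answer: 35

Derivation:
Step 0 (initial): 3 infected
Step 1: +8 new -> 11 infected
Step 2: +9 new -> 20 infected
Step 3: +4 new -> 24 infected
Step 4: +4 new -> 28 infected
Step 5: +4 new -> 32 infected
Step 6: +2 new -> 34 infected
Step 7: +1 new -> 35 infected
Step 8: +0 new -> 35 infected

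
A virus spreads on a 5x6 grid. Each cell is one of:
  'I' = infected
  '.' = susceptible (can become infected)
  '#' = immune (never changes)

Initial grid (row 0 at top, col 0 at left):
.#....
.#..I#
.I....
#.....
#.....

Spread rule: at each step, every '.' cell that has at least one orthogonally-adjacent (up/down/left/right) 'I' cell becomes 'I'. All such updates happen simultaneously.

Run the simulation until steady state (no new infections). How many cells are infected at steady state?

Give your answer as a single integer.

Step 0 (initial): 2 infected
Step 1: +6 new -> 8 infected
Step 2: +9 new -> 17 infected
Step 3: +6 new -> 23 infected
Step 4: +2 new -> 25 infected
Step 5: +0 new -> 25 infected

Answer: 25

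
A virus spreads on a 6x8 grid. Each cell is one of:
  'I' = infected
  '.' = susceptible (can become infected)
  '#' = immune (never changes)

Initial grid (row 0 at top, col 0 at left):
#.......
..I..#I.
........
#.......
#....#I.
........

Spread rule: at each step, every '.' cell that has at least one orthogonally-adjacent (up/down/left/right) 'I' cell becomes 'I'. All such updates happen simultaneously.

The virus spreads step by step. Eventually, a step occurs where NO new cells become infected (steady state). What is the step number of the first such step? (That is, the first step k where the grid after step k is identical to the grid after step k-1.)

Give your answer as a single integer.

Answer: 7

Derivation:
Step 0 (initial): 3 infected
Step 1: +10 new -> 13 infected
Step 2: +15 new -> 28 infected
Step 3: +8 new -> 36 infected
Step 4: +5 new -> 41 infected
Step 5: +1 new -> 42 infected
Step 6: +1 new -> 43 infected
Step 7: +0 new -> 43 infected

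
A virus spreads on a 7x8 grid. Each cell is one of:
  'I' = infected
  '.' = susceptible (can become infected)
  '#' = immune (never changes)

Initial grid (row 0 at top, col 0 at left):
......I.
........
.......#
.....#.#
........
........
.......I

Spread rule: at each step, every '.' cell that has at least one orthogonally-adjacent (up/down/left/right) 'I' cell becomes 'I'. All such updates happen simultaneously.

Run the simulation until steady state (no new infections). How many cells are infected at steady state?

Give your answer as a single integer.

Step 0 (initial): 2 infected
Step 1: +5 new -> 7 infected
Step 2: +7 new -> 14 infected
Step 3: +7 new -> 21 infected
Step 4: +6 new -> 27 infected
Step 5: +7 new -> 34 infected
Step 6: +7 new -> 41 infected
Step 7: +6 new -> 47 infected
Step 8: +4 new -> 51 infected
Step 9: +2 new -> 53 infected
Step 10: +0 new -> 53 infected

Answer: 53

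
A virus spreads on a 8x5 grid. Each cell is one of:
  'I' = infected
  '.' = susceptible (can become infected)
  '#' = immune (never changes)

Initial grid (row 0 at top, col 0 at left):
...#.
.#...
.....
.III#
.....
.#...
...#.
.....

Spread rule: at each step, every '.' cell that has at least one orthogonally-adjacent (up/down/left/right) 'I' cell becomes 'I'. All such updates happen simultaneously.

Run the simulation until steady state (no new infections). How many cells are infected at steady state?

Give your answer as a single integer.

Answer: 35

Derivation:
Step 0 (initial): 3 infected
Step 1: +7 new -> 10 infected
Step 2: +8 new -> 18 infected
Step 3: +6 new -> 24 infected
Step 4: +7 new -> 31 infected
Step 5: +4 new -> 35 infected
Step 6: +0 new -> 35 infected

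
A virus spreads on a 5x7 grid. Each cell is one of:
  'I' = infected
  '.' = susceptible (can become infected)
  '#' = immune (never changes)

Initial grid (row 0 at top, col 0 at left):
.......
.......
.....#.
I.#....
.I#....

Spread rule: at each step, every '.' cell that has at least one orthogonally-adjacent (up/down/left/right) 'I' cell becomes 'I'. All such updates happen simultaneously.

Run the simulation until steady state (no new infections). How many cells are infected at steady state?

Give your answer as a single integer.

Answer: 32

Derivation:
Step 0 (initial): 2 infected
Step 1: +3 new -> 5 infected
Step 2: +2 new -> 7 infected
Step 3: +3 new -> 10 infected
Step 4: +3 new -> 13 infected
Step 5: +4 new -> 17 infected
Step 6: +4 new -> 21 infected
Step 7: +4 new -> 25 infected
Step 8: +4 new -> 29 infected
Step 9: +3 new -> 32 infected
Step 10: +0 new -> 32 infected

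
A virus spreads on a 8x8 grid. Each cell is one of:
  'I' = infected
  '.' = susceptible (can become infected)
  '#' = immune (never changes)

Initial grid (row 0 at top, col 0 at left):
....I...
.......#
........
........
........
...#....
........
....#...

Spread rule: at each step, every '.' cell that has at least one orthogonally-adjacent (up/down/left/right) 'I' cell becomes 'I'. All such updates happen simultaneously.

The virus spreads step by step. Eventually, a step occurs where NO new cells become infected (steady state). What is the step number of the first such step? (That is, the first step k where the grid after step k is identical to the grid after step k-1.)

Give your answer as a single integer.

Step 0 (initial): 1 infected
Step 1: +3 new -> 4 infected
Step 2: +5 new -> 9 infected
Step 3: +7 new -> 16 infected
Step 4: +7 new -> 23 infected
Step 5: +8 new -> 31 infected
Step 6: +7 new -> 38 infected
Step 7: +7 new -> 45 infected
Step 8: +7 new -> 52 infected
Step 9: +5 new -> 57 infected
Step 10: +3 new -> 60 infected
Step 11: +1 new -> 61 infected
Step 12: +0 new -> 61 infected

Answer: 12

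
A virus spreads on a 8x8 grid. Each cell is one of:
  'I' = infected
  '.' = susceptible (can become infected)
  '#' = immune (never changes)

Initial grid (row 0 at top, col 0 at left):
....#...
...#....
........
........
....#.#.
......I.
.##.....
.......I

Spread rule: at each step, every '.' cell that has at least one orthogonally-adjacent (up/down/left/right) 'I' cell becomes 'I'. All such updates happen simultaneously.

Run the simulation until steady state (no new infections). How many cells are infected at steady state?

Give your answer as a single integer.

Answer: 58

Derivation:
Step 0 (initial): 2 infected
Step 1: +5 new -> 7 infected
Step 2: +5 new -> 12 infected
Step 3: +5 new -> 17 infected
Step 4: +8 new -> 25 infected
Step 5: +8 new -> 33 infected
Step 6: +9 new -> 42 infected
Step 7: +6 new -> 48 infected
Step 8: +3 new -> 51 infected
Step 9: +3 new -> 54 infected
Step 10: +3 new -> 57 infected
Step 11: +1 new -> 58 infected
Step 12: +0 new -> 58 infected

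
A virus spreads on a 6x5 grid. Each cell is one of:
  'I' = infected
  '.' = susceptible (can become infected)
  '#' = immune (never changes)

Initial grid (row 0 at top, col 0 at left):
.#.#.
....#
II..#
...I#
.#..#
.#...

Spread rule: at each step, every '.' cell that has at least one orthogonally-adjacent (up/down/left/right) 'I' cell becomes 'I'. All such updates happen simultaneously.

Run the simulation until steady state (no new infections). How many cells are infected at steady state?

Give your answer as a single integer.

Answer: 21

Derivation:
Step 0 (initial): 3 infected
Step 1: +8 new -> 11 infected
Step 2: +6 new -> 17 infected
Step 3: +4 new -> 21 infected
Step 4: +0 new -> 21 infected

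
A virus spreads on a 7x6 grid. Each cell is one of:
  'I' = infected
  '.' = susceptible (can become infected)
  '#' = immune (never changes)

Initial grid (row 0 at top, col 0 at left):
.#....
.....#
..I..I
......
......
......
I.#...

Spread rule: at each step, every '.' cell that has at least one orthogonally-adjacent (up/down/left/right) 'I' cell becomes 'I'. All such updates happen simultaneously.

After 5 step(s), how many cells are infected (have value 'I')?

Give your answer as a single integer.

Step 0 (initial): 3 infected
Step 1: +8 new -> 11 infected
Step 2: +12 new -> 23 infected
Step 3: +9 new -> 32 infected
Step 4: +5 new -> 37 infected
Step 5: +2 new -> 39 infected

Answer: 39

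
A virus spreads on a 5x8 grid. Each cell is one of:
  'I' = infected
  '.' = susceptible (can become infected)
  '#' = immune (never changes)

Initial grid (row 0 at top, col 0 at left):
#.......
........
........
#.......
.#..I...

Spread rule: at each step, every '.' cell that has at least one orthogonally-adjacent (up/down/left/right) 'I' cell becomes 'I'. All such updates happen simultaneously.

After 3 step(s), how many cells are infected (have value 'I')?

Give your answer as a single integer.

Step 0 (initial): 1 infected
Step 1: +3 new -> 4 infected
Step 2: +5 new -> 9 infected
Step 3: +6 new -> 15 infected

Answer: 15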